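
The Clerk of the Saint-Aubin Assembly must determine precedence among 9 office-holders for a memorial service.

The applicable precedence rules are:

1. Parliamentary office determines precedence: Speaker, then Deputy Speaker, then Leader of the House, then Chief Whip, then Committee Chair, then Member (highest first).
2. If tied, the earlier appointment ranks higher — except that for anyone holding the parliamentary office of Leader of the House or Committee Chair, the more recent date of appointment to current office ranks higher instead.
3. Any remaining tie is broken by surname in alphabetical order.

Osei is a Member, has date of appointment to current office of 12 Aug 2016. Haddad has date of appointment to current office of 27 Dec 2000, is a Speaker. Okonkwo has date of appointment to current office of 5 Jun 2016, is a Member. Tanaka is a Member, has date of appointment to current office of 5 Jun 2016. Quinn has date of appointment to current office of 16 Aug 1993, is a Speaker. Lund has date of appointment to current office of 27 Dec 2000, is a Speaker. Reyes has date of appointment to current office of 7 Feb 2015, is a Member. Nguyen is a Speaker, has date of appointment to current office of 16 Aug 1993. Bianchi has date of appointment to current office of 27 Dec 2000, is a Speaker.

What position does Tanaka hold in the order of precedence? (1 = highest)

8

By parliamentary office: Nguyen, Quinn, Bianchi, Haddad and Lund (Speaker); then Reyes, Okonkwo, Tanaka and Osei (Member).
Among Nguyen, Quinn, Bianchi, Haddad and Lund, by date of appointment to current office (earlier first): Nguyen and Quinn (16 Aug 1993) before Bianchi, Haddad and Lund (27 Dec 2000).
Among Nguyen and Quinn, alphabetically by surname: Nguyen before Quinn.
Among Bianchi, Haddad and Lund, alphabetically by surname: Bianchi before Haddad before Lund.
Among Reyes, Okonkwo, Tanaka and Osei, by date of appointment to current office (earlier first): Reyes (7 Feb 2015) before Okonkwo and Tanaka (5 Jun 2016) before Osei (12 Aug 2016).
Among Okonkwo and Tanaka, alphabetically by surname: Okonkwo before Tanaka.
Order: Nguyen, Quinn, Bianchi, Haddad, Lund, Reyes, Okonkwo, Tanaka, Osei. So position 8.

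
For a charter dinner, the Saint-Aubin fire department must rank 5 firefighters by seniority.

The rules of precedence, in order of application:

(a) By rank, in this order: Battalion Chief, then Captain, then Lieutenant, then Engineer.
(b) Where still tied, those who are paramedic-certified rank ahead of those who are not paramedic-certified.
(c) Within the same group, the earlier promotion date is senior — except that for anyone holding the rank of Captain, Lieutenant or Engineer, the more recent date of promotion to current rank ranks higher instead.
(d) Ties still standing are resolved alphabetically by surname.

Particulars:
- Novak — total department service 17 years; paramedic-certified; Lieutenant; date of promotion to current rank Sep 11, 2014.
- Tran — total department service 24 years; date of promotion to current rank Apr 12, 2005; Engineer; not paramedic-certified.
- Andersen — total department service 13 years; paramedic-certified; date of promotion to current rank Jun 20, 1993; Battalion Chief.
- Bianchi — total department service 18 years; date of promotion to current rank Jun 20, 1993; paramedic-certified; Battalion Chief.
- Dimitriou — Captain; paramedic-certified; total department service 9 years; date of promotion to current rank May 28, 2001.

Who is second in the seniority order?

By rank: Andersen and Bianchi (Battalion Chief); then Dimitriou (Captain); then Novak (Lieutenant); then Tran (Engineer).
Andersen and Bianchi are each paramedic-certified, so the next rule applies.
Andersen and Bianchi both have date of promotion to current rank Jun 20, 1993, so the next rule applies.
Among Andersen and Bianchi, alphabetically by surname: Andersen before Bianchi.
Order: Andersen, Bianchi, Dimitriou, Novak, Tran.

Bianchi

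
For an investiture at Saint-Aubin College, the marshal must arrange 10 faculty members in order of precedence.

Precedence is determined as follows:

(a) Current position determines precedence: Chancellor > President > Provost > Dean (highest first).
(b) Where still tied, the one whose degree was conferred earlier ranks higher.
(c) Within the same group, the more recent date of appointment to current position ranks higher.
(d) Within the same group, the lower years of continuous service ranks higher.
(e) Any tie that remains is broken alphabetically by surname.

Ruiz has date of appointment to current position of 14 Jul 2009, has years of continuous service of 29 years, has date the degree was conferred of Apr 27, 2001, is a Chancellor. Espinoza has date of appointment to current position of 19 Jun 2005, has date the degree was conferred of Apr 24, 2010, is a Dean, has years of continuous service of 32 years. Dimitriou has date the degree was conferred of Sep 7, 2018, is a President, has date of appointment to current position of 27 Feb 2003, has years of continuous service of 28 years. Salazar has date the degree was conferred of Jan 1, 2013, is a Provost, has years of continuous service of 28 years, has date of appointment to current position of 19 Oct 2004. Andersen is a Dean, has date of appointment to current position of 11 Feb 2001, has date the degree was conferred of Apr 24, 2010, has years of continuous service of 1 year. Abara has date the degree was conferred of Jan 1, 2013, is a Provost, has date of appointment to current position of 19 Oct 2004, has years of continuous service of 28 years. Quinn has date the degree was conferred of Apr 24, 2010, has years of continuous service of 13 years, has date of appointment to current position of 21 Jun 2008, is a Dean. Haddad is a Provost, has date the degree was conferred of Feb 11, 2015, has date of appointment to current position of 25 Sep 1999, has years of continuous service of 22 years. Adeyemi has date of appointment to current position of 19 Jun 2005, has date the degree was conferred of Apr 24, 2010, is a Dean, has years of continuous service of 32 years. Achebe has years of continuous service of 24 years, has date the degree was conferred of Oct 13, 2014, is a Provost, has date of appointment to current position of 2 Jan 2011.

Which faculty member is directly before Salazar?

Abara

By current position: Ruiz (Chancellor); then Dimitriou (President); then Abara, Salazar, Achebe and Haddad (Provost); then Quinn, Adeyemi, Espinoza and Andersen (Dean).
Among Abara, Salazar, Achebe and Haddad, by date the degree was conferred (earlier first): Abara and Salazar (Jan 1, 2013) before Achebe (Oct 13, 2014) before Haddad (Feb 11, 2015).
Abara and Salazar both have date of appointment to current position 19 Oct 2004, so the next rule applies.
Abara and Salazar both have years of continuous service 28 years, so the next rule applies.
Among Abara and Salazar, alphabetically by surname: Abara before Salazar.
Quinn, Adeyemi, Espinoza and Andersen all have date the degree was conferred Apr 24, 2010, so the next rule applies.
Among Quinn, Adeyemi, Espinoza and Andersen, by date of appointment to current position (later first): Quinn (21 Jun 2008) before Adeyemi and Espinoza (19 Jun 2005) before Andersen (11 Feb 2001).
Adeyemi and Espinoza both have years of continuous service 32 years, so the next rule applies.
Among Adeyemi and Espinoza, alphabetically by surname: Adeyemi before Espinoza.
Order: Ruiz, Dimitriou, Abara, Salazar, Achebe, Haddad, Quinn, Adeyemi, Espinoza, Andersen.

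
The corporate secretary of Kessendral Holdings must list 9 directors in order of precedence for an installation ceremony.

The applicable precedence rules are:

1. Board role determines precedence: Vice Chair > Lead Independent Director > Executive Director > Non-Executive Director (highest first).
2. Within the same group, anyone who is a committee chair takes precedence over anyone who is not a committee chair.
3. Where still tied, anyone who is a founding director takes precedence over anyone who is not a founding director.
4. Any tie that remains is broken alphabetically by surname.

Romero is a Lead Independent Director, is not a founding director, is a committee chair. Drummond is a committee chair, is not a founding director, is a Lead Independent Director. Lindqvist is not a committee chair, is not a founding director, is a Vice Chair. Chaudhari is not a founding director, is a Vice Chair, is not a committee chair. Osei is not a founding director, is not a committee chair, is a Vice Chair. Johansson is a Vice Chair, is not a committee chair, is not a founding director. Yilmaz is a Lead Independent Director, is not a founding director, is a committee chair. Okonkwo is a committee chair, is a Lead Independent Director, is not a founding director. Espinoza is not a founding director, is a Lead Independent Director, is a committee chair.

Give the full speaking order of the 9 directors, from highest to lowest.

By board role: Chaudhari, Johansson, Lindqvist and Osei (Vice Chair); then Drummond, Espinoza, Okonkwo, Romero and Yilmaz (Lead Independent Director).
Chaudhari, Johansson, Lindqvist and Osei are each not a committee chair, so the next rule applies.
Chaudhari, Johansson, Lindqvist and Osei are each not a founding director, so the next rule applies.
Among Chaudhari, Johansson, Lindqvist and Osei, alphabetically by surname: Chaudhari before Johansson before Lindqvist before Osei.
Drummond, Espinoza, Okonkwo, Romero and Yilmaz are each a committee chair, so the next rule applies.
Drummond, Espinoza, Okonkwo, Romero and Yilmaz are each not a founding director, so the next rule applies.
Among Drummond, Espinoza, Okonkwo, Romero and Yilmaz, alphabetically by surname: Drummond before Espinoza before Okonkwo before Romero before Yilmaz.
Full order: Chaudhari, Johansson, Lindqvist, Osei, Drummond, Espinoza, Okonkwo, Romero, Yilmaz.

Chaudhari, Johansson, Lindqvist, Osei, Drummond, Espinoza, Okonkwo, Romero, Yilmaz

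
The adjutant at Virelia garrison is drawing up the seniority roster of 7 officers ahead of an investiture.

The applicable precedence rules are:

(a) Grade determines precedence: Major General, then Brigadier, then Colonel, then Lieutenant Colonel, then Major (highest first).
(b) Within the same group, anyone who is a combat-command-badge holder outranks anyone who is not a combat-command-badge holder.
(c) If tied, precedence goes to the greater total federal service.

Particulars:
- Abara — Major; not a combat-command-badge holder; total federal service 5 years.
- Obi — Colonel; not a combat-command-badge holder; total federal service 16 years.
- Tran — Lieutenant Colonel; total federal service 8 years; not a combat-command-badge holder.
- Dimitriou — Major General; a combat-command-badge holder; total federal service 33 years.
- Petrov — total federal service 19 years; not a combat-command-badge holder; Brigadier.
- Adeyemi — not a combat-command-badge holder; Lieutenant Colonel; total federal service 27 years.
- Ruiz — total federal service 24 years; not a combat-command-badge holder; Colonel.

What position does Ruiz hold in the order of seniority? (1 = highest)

By grade: Dimitriou (Major General); then Petrov (Brigadier); then Ruiz and Obi (Colonel); then Adeyemi and Tran (Lieutenant Colonel); then Abara (Major).
Ruiz and Obi are each not a combat-command-badge holder, so the next rule applies.
Among Ruiz and Obi, by total federal service (higher first): Ruiz (24 years) before Obi (16 years).
Adeyemi and Tran are each not a combat-command-badge holder, so the next rule applies.
Among Adeyemi and Tran, by total federal service (higher first): Adeyemi (27 years) before Tran (8 years).
Order: Dimitriou, Petrov, Ruiz, Obi, Adeyemi, Tran, Abara. So position 3.

3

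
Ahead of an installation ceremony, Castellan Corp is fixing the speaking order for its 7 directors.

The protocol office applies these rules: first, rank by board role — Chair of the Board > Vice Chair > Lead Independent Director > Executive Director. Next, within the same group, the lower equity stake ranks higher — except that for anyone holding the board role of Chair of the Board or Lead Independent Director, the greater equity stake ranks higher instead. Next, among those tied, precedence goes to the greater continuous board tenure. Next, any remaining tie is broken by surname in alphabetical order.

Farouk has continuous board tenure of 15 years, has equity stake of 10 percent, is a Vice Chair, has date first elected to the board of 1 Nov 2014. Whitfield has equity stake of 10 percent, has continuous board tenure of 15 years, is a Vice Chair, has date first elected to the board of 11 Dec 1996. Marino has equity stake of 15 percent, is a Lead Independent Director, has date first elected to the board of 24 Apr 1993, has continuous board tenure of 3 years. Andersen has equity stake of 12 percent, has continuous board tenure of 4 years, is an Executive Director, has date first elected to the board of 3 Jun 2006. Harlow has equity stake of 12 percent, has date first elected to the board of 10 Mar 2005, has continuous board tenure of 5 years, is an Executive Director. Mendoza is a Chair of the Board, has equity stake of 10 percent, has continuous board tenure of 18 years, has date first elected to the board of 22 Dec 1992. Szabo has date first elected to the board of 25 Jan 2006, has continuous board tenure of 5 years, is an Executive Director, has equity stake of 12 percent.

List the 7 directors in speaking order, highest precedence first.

Mendoza, Farouk, Whitfield, Marino, Harlow, Szabo, Andersen

By board role: Mendoza (Chair of the Board); then Farouk and Whitfield (Vice Chair); then Marino (Lead Independent Director); then Harlow, Szabo and Andersen (Executive Director).
Farouk and Whitfield both have equity stake 10 percent, so the next rule applies.
Farouk and Whitfield both have continuous board tenure 15 years, so the next rule applies.
Among Farouk and Whitfield, alphabetically by surname: Farouk before Whitfield.
Harlow, Szabo and Andersen all have equity stake 12 percent, so the next rule applies.
Among Harlow, Szabo and Andersen, by continuous board tenure (higher first): Harlow and Szabo (5 years) before Andersen (4 years).
Among Harlow and Szabo, alphabetically by surname: Harlow before Szabo.
Full order: Mendoza, Farouk, Whitfield, Marino, Harlow, Szabo, Andersen.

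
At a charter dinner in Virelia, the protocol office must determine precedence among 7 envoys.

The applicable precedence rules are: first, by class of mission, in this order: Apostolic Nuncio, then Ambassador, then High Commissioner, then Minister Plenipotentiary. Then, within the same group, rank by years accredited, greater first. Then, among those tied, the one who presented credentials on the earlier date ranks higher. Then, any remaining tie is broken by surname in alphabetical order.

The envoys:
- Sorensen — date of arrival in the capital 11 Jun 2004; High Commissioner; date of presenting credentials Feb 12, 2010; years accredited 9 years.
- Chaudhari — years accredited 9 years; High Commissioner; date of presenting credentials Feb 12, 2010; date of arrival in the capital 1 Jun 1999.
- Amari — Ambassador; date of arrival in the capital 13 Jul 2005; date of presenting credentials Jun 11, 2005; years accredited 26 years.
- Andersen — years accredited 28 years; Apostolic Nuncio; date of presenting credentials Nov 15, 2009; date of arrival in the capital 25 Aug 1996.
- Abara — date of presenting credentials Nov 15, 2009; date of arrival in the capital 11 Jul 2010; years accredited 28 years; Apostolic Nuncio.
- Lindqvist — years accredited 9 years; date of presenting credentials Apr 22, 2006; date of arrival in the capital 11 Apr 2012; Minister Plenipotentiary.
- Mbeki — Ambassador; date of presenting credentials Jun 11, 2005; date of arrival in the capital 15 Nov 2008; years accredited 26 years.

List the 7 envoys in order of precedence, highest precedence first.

By class of mission: Abara and Andersen (Apostolic Nuncio); then Amari and Mbeki (Ambassador); then Chaudhari and Sorensen (High Commissioner); then Lindqvist (Minister Plenipotentiary).
Abara and Andersen both have years accredited 28 years, so the next rule applies.
Abara and Andersen both have date of presenting credentials Nov 15, 2009, so the next rule applies.
Among Abara and Andersen, alphabetically by surname: Abara before Andersen.
Amari and Mbeki both have years accredited 26 years, so the next rule applies.
Amari and Mbeki both have date of presenting credentials Jun 11, 2005, so the next rule applies.
Among Amari and Mbeki, alphabetically by surname: Amari before Mbeki.
Chaudhari and Sorensen both have years accredited 9 years, so the next rule applies.
Chaudhari and Sorensen both have date of presenting credentials Feb 12, 2010, so the next rule applies.
Among Chaudhari and Sorensen, alphabetically by surname: Chaudhari before Sorensen.
Full order: Abara, Andersen, Amari, Mbeki, Chaudhari, Sorensen, Lindqvist.

Abara, Andersen, Amari, Mbeki, Chaudhari, Sorensen, Lindqvist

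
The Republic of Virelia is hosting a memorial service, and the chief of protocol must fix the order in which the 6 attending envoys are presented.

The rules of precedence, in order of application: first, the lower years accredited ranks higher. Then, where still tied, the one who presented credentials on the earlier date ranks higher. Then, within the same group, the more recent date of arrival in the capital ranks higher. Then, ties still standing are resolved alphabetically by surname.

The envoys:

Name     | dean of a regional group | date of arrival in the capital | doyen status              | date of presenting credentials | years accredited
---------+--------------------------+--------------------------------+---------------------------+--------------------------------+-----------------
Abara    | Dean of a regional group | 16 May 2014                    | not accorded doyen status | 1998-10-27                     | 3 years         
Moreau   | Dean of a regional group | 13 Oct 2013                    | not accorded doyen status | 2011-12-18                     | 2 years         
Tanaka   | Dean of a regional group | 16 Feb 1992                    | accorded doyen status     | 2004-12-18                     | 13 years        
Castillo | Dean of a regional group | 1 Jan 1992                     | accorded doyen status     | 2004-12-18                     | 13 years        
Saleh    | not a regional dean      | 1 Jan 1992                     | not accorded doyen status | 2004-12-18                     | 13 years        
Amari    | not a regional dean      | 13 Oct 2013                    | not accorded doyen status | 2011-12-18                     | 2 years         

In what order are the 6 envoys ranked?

By years accredited (lower first): Amari and Moreau (both 2 years); then Abara (3 years); then Tanaka, Castillo and Saleh (each 13 years).
Amari and Moreau both have date of presenting credentials 2011-12-18, so the next rule applies.
Amari and Moreau both have date of arrival in the capital 13 Oct 2013, so the next rule applies.
Among Amari and Moreau, alphabetically by surname: Amari before Moreau.
Tanaka, Castillo and Saleh all have date of presenting credentials 2004-12-18, so the next rule applies.
Among Tanaka, Castillo and Saleh, by date of arrival in the capital (later first): Tanaka (16 Feb 1992) before Castillo and Saleh (1 Jan 1992).
Among Castillo and Saleh, alphabetically by surname: Castillo before Saleh.
Full order: Amari, Moreau, Abara, Tanaka, Castillo, Saleh.

Amari, Moreau, Abara, Tanaka, Castillo, Saleh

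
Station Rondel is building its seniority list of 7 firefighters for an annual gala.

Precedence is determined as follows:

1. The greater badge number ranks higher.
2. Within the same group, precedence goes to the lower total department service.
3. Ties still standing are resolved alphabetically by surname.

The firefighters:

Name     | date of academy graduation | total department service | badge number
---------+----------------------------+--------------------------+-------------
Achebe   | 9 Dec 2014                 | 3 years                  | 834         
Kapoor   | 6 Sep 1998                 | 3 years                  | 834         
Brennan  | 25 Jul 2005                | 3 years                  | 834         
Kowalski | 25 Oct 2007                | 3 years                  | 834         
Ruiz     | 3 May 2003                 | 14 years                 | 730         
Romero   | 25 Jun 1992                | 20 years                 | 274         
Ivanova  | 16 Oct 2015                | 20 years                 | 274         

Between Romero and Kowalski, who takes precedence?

By badge number (higher first): Achebe, Brennan, Kapoor and Kowalski (each 834); then Ruiz (730); then Ivanova and Romero (both 274).
Achebe, Brennan, Kapoor and Kowalski all have total department service 3 years, so the next rule applies.
Among Achebe, Brennan, Kapoor and Kowalski, alphabetically by surname: Achebe before Brennan before Kapoor before Kowalski.
Ivanova and Romero both have total department service 20 years, so the next rule applies.
Among Ivanova and Romero, alphabetically by surname: Ivanova before Romero.
So Kowalski takes precedence.

Kowalski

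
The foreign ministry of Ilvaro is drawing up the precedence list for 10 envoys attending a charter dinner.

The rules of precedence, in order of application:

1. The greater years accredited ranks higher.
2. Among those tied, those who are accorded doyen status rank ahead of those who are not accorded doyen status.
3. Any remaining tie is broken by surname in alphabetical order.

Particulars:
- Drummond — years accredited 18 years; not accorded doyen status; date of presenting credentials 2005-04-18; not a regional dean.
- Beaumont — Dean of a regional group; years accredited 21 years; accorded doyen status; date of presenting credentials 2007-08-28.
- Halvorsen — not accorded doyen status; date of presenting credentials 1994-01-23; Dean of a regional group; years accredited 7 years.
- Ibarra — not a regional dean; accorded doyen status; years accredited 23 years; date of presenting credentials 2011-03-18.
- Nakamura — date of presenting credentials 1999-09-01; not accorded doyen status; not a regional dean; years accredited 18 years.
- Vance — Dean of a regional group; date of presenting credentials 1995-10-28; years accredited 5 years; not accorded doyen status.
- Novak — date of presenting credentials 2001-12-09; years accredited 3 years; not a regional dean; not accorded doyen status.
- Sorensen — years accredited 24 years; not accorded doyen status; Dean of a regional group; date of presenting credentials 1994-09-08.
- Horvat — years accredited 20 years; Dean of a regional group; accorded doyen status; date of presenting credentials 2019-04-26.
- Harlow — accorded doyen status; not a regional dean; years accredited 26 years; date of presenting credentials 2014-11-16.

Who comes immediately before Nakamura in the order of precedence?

Drummond

By years accredited (higher first): Harlow (26 years); then Sorensen (24 years); then Ibarra (23 years); then Beaumont (21 years); then Horvat (20 years); then Drummond and Nakamura (both 18 years); then Halvorsen (7 years); then Vance (5 years); then Novak (3 years).
Drummond and Nakamura are each not accorded doyen status, so the next rule applies.
Among Drummond and Nakamura, alphabetically by surname: Drummond before Nakamura.
Order: Harlow, Sorensen, Ibarra, Beaumont, Horvat, Drummond, Nakamura, Halvorsen, Vance, Novak.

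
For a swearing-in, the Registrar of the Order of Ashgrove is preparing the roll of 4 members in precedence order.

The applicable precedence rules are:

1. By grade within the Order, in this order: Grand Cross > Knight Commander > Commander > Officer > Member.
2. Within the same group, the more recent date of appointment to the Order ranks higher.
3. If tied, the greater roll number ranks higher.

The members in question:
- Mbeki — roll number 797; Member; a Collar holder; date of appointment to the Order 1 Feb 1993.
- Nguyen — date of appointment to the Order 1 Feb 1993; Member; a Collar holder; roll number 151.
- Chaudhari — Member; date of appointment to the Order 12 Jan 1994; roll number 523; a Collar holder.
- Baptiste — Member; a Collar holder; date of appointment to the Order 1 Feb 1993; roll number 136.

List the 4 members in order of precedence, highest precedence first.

Chaudhari, Mbeki, Nguyen, Baptiste

By grade within the Order: Chaudhari, Mbeki, Nguyen and Baptiste (Member).
Among Chaudhari, Mbeki, Nguyen and Baptiste, by date of appointment to the Order (later first): Chaudhari (12 Jan 1994) before Mbeki, Nguyen and Baptiste (1 Feb 1993).
Among Mbeki, Nguyen and Baptiste, by roll number (higher first): Mbeki (797) before Nguyen (151) before Baptiste (136).
Full order: Chaudhari, Mbeki, Nguyen, Baptiste.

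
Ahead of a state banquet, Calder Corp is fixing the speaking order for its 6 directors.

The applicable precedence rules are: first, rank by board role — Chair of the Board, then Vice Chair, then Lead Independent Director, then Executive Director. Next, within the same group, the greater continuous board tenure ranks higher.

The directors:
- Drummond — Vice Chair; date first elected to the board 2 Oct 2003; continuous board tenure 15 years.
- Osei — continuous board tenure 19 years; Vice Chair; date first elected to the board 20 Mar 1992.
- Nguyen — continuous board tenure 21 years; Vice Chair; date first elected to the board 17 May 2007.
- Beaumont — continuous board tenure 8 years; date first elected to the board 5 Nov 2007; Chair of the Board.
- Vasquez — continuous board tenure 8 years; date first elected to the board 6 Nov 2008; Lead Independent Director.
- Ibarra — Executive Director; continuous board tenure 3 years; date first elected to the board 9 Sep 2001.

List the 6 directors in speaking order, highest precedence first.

Beaumont, Nguyen, Osei, Drummond, Vasquez, Ibarra

By board role: Beaumont (Chair of the Board); then Nguyen, Osei and Drummond (Vice Chair); then Vasquez (Lead Independent Director); then Ibarra (Executive Director).
Among Nguyen, Osei and Drummond, by continuous board tenure (higher first): Nguyen (21 years) before Osei (19 years) before Drummond (15 years).
Full order: Beaumont, Nguyen, Osei, Drummond, Vasquez, Ibarra.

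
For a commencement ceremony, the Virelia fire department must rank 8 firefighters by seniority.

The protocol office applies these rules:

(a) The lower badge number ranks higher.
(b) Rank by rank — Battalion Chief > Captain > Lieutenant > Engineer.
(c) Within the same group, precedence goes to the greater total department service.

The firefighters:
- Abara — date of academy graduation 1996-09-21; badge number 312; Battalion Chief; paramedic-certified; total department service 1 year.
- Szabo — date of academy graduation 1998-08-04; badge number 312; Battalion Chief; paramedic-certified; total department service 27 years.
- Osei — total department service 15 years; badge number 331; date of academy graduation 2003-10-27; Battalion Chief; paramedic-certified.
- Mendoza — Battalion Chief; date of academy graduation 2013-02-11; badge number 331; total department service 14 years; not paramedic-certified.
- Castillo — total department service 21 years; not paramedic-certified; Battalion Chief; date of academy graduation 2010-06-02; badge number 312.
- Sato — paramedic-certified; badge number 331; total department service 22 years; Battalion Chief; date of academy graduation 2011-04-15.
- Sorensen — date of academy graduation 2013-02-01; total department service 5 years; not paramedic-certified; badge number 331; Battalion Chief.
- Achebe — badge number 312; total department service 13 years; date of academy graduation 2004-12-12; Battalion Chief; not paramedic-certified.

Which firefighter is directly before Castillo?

By badge number (lower first): Szabo, Castillo, Achebe and Abara (each 312); then Sato, Osei, Mendoza and Sorensen (each 331).
Szabo, Castillo, Achebe and Abara are each Battalion Chief, so the next rule applies.
Among Szabo, Castillo, Achebe and Abara, by total department service (higher first): Szabo (27 years) before Castillo (21 years) before Achebe (13 years) before Abara (1 year).
Sato, Osei, Mendoza and Sorensen are each Battalion Chief, so the next rule applies.
Among Sato, Osei, Mendoza and Sorensen, by total department service (higher first): Sato (22 years) before Osei (15 years) before Mendoza (14 years) before Sorensen (5 years).
Order: Szabo, Castillo, Achebe, Abara, Sato, Osei, Mendoza, Sorensen.

Szabo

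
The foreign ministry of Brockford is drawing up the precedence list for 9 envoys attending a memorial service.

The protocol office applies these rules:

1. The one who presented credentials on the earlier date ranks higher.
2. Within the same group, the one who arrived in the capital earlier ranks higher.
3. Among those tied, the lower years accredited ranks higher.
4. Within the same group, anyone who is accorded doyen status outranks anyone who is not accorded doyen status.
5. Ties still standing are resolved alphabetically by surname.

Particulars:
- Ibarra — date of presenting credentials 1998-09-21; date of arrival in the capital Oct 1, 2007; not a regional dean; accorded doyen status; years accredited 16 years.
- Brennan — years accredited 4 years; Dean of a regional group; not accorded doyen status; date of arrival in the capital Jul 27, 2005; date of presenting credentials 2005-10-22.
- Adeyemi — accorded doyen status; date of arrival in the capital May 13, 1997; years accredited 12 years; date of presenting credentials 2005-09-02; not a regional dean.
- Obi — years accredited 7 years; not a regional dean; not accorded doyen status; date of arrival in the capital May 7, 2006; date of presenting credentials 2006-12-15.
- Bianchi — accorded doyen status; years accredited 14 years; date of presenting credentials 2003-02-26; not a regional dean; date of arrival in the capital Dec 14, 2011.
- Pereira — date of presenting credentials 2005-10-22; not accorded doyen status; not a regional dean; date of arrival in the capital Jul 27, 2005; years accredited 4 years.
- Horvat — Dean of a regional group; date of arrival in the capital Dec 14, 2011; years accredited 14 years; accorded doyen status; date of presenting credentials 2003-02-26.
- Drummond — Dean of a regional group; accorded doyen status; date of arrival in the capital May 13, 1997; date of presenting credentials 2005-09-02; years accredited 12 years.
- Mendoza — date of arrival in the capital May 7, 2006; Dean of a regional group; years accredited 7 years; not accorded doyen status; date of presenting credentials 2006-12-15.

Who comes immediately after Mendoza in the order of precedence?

Obi

By date of presenting credentials (earlier first): Ibarra (1998-09-21); then Bianchi and Horvat (both 2003-02-26); then Adeyemi and Drummond (both 2005-09-02); then Brennan and Pereira (both 2005-10-22); then Mendoza and Obi (both 2006-12-15).
Bianchi and Horvat both have date of arrival in the capital Dec 14, 2011, so the next rule applies.
Bianchi and Horvat both have years accredited 14 years, so the next rule applies.
Bianchi and Horvat are each accorded doyen status, so the next rule applies.
Among Bianchi and Horvat, alphabetically by surname: Bianchi before Horvat.
Adeyemi and Drummond both have date of arrival in the capital May 13, 1997, so the next rule applies.
Adeyemi and Drummond both have years accredited 12 years, so the next rule applies.
Adeyemi and Drummond are each accorded doyen status, so the next rule applies.
Among Adeyemi and Drummond, alphabetically by surname: Adeyemi before Drummond.
Brennan and Pereira both have date of arrival in the capital Jul 27, 2005, so the next rule applies.
Brennan and Pereira both have years accredited 4 years, so the next rule applies.
Brennan and Pereira are each not accorded doyen status, so the next rule applies.
Among Brennan and Pereira, alphabetically by surname: Brennan before Pereira.
Mendoza and Obi both have date of arrival in the capital May 7, 2006, so the next rule applies.
Mendoza and Obi both have years accredited 7 years, so the next rule applies.
Mendoza and Obi are each not accorded doyen status, so the next rule applies.
Among Mendoza and Obi, alphabetically by surname: Mendoza before Obi.
Order: Ibarra, Bianchi, Horvat, Adeyemi, Drummond, Brennan, Pereira, Mendoza, Obi.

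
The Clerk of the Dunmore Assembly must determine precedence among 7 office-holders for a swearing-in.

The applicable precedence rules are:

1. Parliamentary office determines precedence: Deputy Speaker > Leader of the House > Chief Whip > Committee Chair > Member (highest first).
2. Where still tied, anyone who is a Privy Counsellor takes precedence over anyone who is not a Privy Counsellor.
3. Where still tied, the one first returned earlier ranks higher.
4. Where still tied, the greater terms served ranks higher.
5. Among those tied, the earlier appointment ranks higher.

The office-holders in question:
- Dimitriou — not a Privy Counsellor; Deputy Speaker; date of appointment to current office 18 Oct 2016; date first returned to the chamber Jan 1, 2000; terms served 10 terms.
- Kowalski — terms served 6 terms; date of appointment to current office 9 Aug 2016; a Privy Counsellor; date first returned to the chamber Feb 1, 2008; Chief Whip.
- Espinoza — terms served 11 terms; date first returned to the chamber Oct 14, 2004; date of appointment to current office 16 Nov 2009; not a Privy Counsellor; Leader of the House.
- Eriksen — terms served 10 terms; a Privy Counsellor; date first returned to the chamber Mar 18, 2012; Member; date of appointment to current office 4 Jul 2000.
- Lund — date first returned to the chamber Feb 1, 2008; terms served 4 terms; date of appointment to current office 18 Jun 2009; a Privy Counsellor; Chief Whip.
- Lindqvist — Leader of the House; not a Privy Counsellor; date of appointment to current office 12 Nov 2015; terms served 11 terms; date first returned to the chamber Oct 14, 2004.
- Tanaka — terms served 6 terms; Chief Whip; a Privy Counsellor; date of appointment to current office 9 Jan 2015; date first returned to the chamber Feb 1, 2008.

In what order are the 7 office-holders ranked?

By parliamentary office: Dimitriou (Deputy Speaker); then Espinoza and Lindqvist (Leader of the House); then Tanaka, Kowalski and Lund (Chief Whip); then Eriksen (Member).
Espinoza and Lindqvist are each not a Privy Counsellor, so the next rule applies.
Espinoza and Lindqvist both have date first returned to the chamber Oct 14, 2004, so the next rule applies.
Espinoza and Lindqvist both have terms served 11 terms, so the next rule applies.
Among Espinoza and Lindqvist, by date of appointment to current office (earlier first): Espinoza (16 Nov 2009) before Lindqvist (12 Nov 2015).
Tanaka, Kowalski and Lund are each a Privy Counsellor, so the next rule applies.
Tanaka, Kowalski and Lund all have date first returned to the chamber Feb 1, 2008, so the next rule applies.
Among Tanaka, Kowalski and Lund, by terms served (higher first): Tanaka and Kowalski (6 terms) before Lund (4 terms).
Among Tanaka and Kowalski, by date of appointment to current office (earlier first): Tanaka (9 Jan 2015) before Kowalski (9 Aug 2016).
Full order: Dimitriou, Espinoza, Lindqvist, Tanaka, Kowalski, Lund, Eriksen.

Dimitriou, Espinoza, Lindqvist, Tanaka, Kowalski, Lund, Eriksen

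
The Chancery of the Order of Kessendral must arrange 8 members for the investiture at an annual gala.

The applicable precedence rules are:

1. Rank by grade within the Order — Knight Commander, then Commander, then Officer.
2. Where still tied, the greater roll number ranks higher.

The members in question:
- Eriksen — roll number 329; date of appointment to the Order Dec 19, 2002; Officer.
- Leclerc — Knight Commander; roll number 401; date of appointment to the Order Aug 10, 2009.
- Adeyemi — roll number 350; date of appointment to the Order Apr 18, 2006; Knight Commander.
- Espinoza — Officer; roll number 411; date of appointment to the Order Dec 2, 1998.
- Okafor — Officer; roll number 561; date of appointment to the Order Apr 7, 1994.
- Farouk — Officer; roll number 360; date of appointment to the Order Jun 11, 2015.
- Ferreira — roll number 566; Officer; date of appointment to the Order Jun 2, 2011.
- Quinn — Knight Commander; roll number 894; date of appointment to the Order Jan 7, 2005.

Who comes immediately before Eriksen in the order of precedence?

Farouk

By grade within the Order: Quinn, Leclerc and Adeyemi (Knight Commander); then Ferreira, Okafor, Espinoza, Farouk and Eriksen (Officer).
Among Quinn, Leclerc and Adeyemi, by roll number (higher first): Quinn (894) before Leclerc (401) before Adeyemi (350).
Among Ferreira, Okafor, Espinoza, Farouk and Eriksen, by roll number (higher first): Ferreira (566) before Okafor (561) before Espinoza (411) before Farouk (360) before Eriksen (329).
Order: Quinn, Leclerc, Adeyemi, Ferreira, Okafor, Espinoza, Farouk, Eriksen.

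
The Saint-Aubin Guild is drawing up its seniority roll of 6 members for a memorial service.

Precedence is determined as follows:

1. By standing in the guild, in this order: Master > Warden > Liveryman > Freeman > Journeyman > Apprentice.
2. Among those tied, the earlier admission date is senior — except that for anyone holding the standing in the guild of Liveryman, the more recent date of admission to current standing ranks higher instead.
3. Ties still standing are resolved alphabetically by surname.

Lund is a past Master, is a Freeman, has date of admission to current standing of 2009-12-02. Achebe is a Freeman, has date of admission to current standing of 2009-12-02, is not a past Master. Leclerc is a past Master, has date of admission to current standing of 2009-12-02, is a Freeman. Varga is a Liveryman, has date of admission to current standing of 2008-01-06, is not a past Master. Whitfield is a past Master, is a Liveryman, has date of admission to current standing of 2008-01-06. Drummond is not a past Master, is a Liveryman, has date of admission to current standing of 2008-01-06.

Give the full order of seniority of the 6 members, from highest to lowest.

By standing in the guild: Drummond, Varga and Whitfield (Liveryman); then Achebe, Leclerc and Lund (Freeman).
Drummond, Varga and Whitfield all have date of admission to current standing 2008-01-06, so the next rule applies.
Among Drummond, Varga and Whitfield, alphabetically by surname: Drummond before Varga before Whitfield.
Achebe, Leclerc and Lund all have date of admission to current standing 2009-12-02, so the next rule applies.
Among Achebe, Leclerc and Lund, alphabetically by surname: Achebe before Leclerc before Lund.
Full order: Drummond, Varga, Whitfield, Achebe, Leclerc, Lund.

Drummond, Varga, Whitfield, Achebe, Leclerc, Lund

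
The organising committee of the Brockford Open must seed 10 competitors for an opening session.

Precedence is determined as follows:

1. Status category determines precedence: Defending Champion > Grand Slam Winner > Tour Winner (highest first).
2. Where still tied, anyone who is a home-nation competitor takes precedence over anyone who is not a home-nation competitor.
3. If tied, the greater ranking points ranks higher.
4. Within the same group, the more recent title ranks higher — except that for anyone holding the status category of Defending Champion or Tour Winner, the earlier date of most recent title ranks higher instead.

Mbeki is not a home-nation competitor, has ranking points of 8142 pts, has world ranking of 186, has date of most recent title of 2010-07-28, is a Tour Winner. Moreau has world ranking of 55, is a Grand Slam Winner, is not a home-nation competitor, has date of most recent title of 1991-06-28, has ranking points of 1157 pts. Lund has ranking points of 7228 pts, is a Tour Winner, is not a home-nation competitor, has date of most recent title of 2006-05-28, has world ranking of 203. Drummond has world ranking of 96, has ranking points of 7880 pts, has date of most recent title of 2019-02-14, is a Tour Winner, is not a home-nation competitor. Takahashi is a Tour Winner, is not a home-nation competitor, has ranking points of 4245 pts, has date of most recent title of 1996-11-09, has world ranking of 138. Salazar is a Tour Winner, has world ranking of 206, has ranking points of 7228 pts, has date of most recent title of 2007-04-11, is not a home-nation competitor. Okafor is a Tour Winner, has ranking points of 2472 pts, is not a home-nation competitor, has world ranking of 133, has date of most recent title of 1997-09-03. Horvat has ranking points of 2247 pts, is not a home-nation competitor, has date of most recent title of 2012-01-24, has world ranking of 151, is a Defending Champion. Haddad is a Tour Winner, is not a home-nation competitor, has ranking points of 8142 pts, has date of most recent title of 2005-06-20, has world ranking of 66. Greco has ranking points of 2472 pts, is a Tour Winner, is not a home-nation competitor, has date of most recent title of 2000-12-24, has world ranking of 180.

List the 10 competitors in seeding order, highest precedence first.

By status category: Horvat (Defending Champion); then Moreau (Grand Slam Winner); then Haddad, Mbeki, Drummond, Lund, Salazar, Takahashi, Okafor and Greco (Tour Winner).
Haddad, Mbeki, Drummond, Lund, Salazar, Takahashi, Okafor and Greco are each not a home-nation competitor, so the next rule applies.
Among Haddad, Mbeki, Drummond, Lund, Salazar, Takahashi, Okafor and Greco, by ranking points (higher first): Haddad and Mbeki (8142 pts) before Drummond (7880 pts) before Lund and Salazar (7228 pts) before Takahashi (4245 pts) before Okafor and Greco (2472 pts).
Among Haddad and Mbeki, by date of most recent title (earlier first) (reversed rule for this group): Haddad (2005-06-20) before Mbeki (2010-07-28).
Among Lund and Salazar, by date of most recent title (earlier first) (reversed rule for this group): Lund (2006-05-28) before Salazar (2007-04-11).
Among Okafor and Greco, by date of most recent title (earlier first) (reversed rule for this group): Okafor (1997-09-03) before Greco (2000-12-24).
Full order: Horvat, Moreau, Haddad, Mbeki, Drummond, Lund, Salazar, Takahashi, Okafor, Greco.

Horvat, Moreau, Haddad, Mbeki, Drummond, Lund, Salazar, Takahashi, Okafor, Greco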